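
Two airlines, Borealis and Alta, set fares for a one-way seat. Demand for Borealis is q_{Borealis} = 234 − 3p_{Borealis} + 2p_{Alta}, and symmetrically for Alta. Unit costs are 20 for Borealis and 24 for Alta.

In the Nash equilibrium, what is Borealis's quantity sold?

Borealis's profit: π = (p_{Borealis} − 20)(234 − 3p_{Borealis} + 2p_{Alta}).
∂π/∂p_{Borealis} = 294 − 6p_{Borealis} + 2p_{Alta} = 0 ⇒ p_{Borealis} = 49 + (1/3)p_{Alta}.
Similarly p_{Alta} = 51 + (1/3)p_{Borealis}.
Solving the two reaction functions simultaneously: (1 − (1/3)(1/3))p_{Borealis} = 49 + (1/3)·51, so (8/9)p_{Borealis} = 66 and p_{Borealis} = 74.25.
Then p_{Alta} = 51 + (1/3)·74.25 = 75.75.
q_{Borealis} = 234 − 3·74.25 + 2·75.75 = 162.75.

162.75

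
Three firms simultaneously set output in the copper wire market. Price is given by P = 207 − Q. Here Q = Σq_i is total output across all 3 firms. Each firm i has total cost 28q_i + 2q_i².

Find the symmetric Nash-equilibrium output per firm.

22.375

A representative firm's profit is π_i = q_i(207 − Q) − 28q_i − 2q_i², with Q = q_i + Σ_{j≠i} q_j.
First-order condition: 179 − 6q_i − Σ_{j≠i} q_j = 0.
Imposing symmetry (q_j = q for all j) turns Σ_{j≠i} q_j into 2q, so 179 = 8q and q = 22.375.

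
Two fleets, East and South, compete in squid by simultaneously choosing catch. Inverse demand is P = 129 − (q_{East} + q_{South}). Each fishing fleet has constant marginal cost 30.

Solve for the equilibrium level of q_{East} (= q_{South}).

Fishing fleet East's profit: π = q_{East}(129 − (q_{East} + q_{South})) − 30q_{East}.
∂π/∂q_{East} = 99 − 2q_{East} − q_{South} = 0, so q_{East} = 49.5 − 0.5q_{South}.
By symmetry q_{South} = q_{East}; substituting into the reaction function, 1.5q_{East} = 49.5 and q_{East} = 33.

33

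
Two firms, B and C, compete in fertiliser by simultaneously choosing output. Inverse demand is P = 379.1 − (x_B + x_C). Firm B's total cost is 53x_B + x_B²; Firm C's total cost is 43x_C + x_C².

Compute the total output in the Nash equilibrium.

Firm B's profit: π = x_B(379.1 − (x_B + x_C)) − 53x_B − x_B².
∂π/∂x_B = 326.1 − 4x_B − x_C = 0, so x_B = 81.525 − 0.25x_C.
By the same steps for C: x_C = 84.025 − 0.25x_B.
Substituting the second reaction function into the first: x_B = 81.525 − 0.25(84.025 − 0.25x_B), which gives 0.9375x_B = 9683/160 ⇒ x_B = 9683/150.
Then x_C = 84.025 − 0.25·(9683/150) = 10183/150.
Total output: 9683/150 + 10183/150 = 132.44.

132.44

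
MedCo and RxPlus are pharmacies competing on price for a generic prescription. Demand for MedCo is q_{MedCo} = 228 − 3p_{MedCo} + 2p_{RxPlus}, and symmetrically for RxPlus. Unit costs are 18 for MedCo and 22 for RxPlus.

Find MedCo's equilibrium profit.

MedCo's profit: π = (p_{MedCo} − 18)(228 − 3p_{MedCo} + 2p_{RxPlus}).
∂π/∂p_{MedCo} = 282 − 6p_{MedCo} + 2p_{RxPlus} = 0 ⇒ p_{MedCo} = 47 + (1/3)p_{RxPlus}.
Similarly p_{RxPlus} = 49 + (1/3)p_{MedCo}.
Plugging p_{RxPlus} into MedCo's best response: p_{MedCo} = 47 + (1/3)(49 + (1/3)p_{MedCo}) ⇒ (8/9)p_{MedCo} = 190/3, so p_{MedCo} = 71.25.
Then p_{RxPlus} = 49 + (1/3)·71.25 = 72.75.
q_{MedCo} = 228 − 3·71.25 + 2·72.75 = 159.75.
Profit = (71.25 − 18)·159.75 = 8506.6875.

8506.6875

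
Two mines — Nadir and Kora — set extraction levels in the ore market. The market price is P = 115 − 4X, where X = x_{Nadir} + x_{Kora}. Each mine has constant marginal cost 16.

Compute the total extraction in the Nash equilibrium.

16.5

Mine Nadir's profit: π = x_{Nadir}(115 − 4(x_{Nadir} + x_{Kora})) − 16x_{Nadir}.
∂π/∂x_{Nadir} = 99 − 8x_{Nadir} − 4x_{Kora} = 0, so x_{Nadir} = 12.375 − 0.5x_{Kora}.
By symmetry x_{Kora} = x_{Nadir}; substituting into the reaction function, 1.5x_{Nadir} = 12.375 and x_{Nadir} = 8.25.
Total extraction: 8.25 + 8.25 = 16.5.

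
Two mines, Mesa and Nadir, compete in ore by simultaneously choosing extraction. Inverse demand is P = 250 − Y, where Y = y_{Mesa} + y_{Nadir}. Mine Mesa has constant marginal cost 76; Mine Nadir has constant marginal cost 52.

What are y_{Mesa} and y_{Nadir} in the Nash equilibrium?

50, 74

Mine Mesa's profit: π = y_{Mesa}(250 − (y_{Mesa} + y_{Nadir})) − 76y_{Mesa}.
∂π/∂y_{Mesa} = 174 − 2y_{Mesa} − y_{Nadir} = 0, so y_{Mesa} = 87 − 0.5y_{Nadir}.
By the same steps for Nadir: y_{Nadir} = 99 − 0.5y_{Mesa}.
Plugging y_{Nadir} into Mesa's best response: y_{Mesa} = 87 − 0.5(99 − 0.5y_{Mesa}) ⇒ 0.75y_{Mesa} = 37.5, so y_{Mesa} = 50.
Then y_{Nadir} = 99 − 0.5·50 = 74.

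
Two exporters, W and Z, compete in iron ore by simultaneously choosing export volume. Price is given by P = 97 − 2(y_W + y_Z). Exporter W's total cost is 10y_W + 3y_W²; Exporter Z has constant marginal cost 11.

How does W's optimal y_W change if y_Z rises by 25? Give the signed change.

-5

Exporter W's profit: π = y_W(97 − 2(y_W + y_Z)) − 10y_W − 3y_W².
∂π/∂y_W = 87 − 10y_W − 2y_Z = 0, so y_W = 8.7 − 0.2y_Z.
The reaction-function slope is −0.2, so a 25-unit rise in y_Z moves y_W by −0.2 × 25 = −5. W's best response falls — the actions are strategic substitutes.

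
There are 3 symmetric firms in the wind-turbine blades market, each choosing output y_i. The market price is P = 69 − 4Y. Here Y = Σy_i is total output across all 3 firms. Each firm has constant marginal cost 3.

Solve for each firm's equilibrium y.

A representative firm's profit is π_i = y_i(69 − 4Y) − 3y_i, with Y = y_i + Σ_{j≠i} y_j.
First-order condition: 66 − 8y_i − 4Σ_{j≠i} y_j = 0.
With identical firms, set every y_j = y: then 66 − 8y − 8y = 0, i.e. y = 66/16 = 4.125.

4.125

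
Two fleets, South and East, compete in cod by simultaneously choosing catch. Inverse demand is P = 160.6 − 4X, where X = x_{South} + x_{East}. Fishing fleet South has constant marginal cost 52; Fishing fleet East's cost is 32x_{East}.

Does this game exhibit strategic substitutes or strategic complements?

Fishing fleet South's profit: π = x_{South}(160.6 − 4(x_{South} + x_{East})) − 52x_{South}.
∂π/∂x_{South} = 108.6 − 8x_{South} − 4x_{East} = 0, so x_{South} = 13.575 − 0.5x_{East}.
The best-response slope dx_{South}/dx_{East} = −0.5 < 0: the reaction function is downward-sloping, so the choices are strategic substitutes.

strategic substitutes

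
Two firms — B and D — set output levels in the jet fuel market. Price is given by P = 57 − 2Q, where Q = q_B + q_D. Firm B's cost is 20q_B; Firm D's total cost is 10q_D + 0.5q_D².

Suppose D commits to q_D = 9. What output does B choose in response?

4.75

Firm B's profit: π = q_B(57 − 2(q_B + q_D)) − 20q_B.
∂π/∂q_B = 37 − 4q_B − 2q_D = 0, so q_B = 9.25 − 0.5q_D.
At q_D = 9: q_B = 9.25 − 0.5·9 = 4.75.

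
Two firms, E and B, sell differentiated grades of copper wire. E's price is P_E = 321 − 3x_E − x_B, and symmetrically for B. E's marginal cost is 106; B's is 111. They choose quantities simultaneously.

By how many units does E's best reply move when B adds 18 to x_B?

-3

Firm E's profit: π = x_E(321 − 3x_E − x_B) − 106x_E.
∂π/∂x_E = 215 − 6x_E − x_B = 0 ⇒ x_E = 215/6 − (1/6)x_B.
The reaction-function slope is −1/6, so an 18-unit rise in x_B moves x_E by −1/6 × 18 = −3. E's best response falls — the actions are strategic substitutes.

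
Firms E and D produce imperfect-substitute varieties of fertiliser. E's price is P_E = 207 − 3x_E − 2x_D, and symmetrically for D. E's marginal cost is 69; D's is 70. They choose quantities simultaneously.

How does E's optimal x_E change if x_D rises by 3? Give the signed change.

Firm E's profit: π = x_E(207 − 3x_E − 2x_D) − 69x_E.
∂π/∂x_E = 138 − 6x_E − 2x_D = 0 ⇒ x_E = 23 − (1/3)x_D.
The reaction-function slope is −1/3, so a 3-unit rise in x_D moves x_E by −1/3 × 3 = −1. E's best response falls — the actions are strategic substitutes.

-1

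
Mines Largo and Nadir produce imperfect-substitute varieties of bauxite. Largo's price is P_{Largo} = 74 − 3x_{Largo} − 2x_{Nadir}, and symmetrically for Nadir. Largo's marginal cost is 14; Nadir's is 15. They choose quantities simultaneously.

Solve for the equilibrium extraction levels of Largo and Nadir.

Mine Largo's profit: π = x_{Largo}(74 − 3x_{Largo} − 2x_{Nadir}) − 14x_{Largo}.
∂π/∂x_{Largo} = 60 − 6x_{Largo} − 2x_{Nadir} = 0 ⇒ x_{Largo} = 10 − (1/3)x_{Nadir}.
Similarly x_{Nadir} = 59/6 − (1/3)x_{Largo}.
Plugging x_{Nadir} into Largo's best response: x_{Largo} = 10 − (1/3)(59/6 − (1/3)x_{Largo}) ⇒ (8/9)x_{Largo} = 121/18, so x_{Largo} = 7.5625.
Then x_{Nadir} = 59/6 − (1/3)·7.5625 = 7.3125.

7.5625, 7.3125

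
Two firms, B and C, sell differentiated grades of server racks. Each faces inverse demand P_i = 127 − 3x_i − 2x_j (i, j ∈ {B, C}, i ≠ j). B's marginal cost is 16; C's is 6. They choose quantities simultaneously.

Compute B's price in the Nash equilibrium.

55.75

Firm B's profit: π = x_B(127 − 3x_B − 2x_C) − 16x_B.
∂π/∂x_B = 111 − 6x_B − 2x_C = 0 ⇒ x_B = 18.5 − (1/3)x_C.
Similarly x_C = 121/6 − (1/3)x_B.
Solving the two reaction functions simultaneously: (1 − (−1/3)(−1/3))x_B = 18.5 − (1/3)·(121/6), so (8/9)x_B = 106/9 and x_B = 13.25.
Then x_C = 121/6 − (1/3)·13.25 = 15.75.
P_B = 127 − 3·13.25 − 2·15.75 = 55.75.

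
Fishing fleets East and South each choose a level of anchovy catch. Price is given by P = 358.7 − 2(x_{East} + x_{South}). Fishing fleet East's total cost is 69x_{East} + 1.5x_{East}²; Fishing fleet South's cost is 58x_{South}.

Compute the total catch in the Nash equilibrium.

86.7875

Fishing fleet East's profit: π = x_{East}(358.7 − 2(x_{East} + x_{South})) − 69x_{East} − 1.5x_{East}².
∂π/∂x_{East} = 289.7 − 7x_{East} − 2x_{South} = 0, so x_{East} = 2897/70 − (2/7)x_{South}.
For South: ∂π/∂x_{South} = 300.7 − 4x_{South} − 2x_{East} = 0 ⇒ x_{South} = 75.175 − 0.5x_{East}.
Substituting the second reaction function into the first: x_{East} = 2897/70 − (2/7)(75.175 − 0.5x_{East}), which gives (6/7)x_{East} = 2787/140 ⇒ x_{East} = 23.225.
Then x_{South} = 75.175 − 0.5·23.225 = 63.5625.
Total catch: 23.225 + 63.5625 = 86.7875.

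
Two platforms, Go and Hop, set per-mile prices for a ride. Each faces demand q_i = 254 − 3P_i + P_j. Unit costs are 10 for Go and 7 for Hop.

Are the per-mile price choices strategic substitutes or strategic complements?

strategic complements

Go's profit: π = (P_{Go} − 10)(254 − 3P_{Go} + P_{Hop}).
∂π/∂P_{Go} = 284 − 6P_{Go} + P_{Hop} = 0 ⇒ P_{Go} = 142/3 + (1/6)P_{Hop}.
The best-response slope dP_{Go}/dP_{Hop} = 1/6 > 0: the reaction function is upward-sloping, so the choices are strategic complements.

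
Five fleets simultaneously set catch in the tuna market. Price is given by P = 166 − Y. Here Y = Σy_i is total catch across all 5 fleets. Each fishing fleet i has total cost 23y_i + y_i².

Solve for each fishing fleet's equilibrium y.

A representative fishing fleet's profit is π_i = y_i(166 − Y) − 23y_i − y_i², with Y = y_i + Σ_{j≠i} y_j.
First-order condition: 143 − 4y_i − Σ_{j≠i} y_j = 0.
With identical fishing fleets, set every y_j = y: then 143 − 4y − 4y = 0, i.e. y = 143/8 = 17.875.

17.875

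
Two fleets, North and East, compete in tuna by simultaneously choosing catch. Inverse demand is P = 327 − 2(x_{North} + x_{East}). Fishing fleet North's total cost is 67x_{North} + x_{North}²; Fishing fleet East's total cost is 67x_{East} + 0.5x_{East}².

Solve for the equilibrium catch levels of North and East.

Fishing fleet North's profit: π = x_{North}(327 − 2(x_{North} + x_{East})) − 67x_{North} − x_{North}².
∂π/∂x_{North} = 260 − 6x_{North} − 2x_{East} = 0, so x_{North} = 130/3 − (1/3)x_{East}.
For East: ∂π/∂x_{East} = 260 − 5x_{East} − 2x_{North} = 0 ⇒ x_{East} = 52 − 0.4x_{North}.
Substituting the second reaction function into the first: x_{North} = 130/3 − (1/3)(52 − 0.4x_{North}), which gives (13/15)x_{North} = 26 ⇒ x_{North} = 30.
Then x_{East} = 52 − 0.4·30 = 40.

30, 40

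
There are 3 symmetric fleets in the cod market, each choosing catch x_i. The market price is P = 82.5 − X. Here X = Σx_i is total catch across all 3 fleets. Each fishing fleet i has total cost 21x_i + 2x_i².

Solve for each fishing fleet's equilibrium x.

A representative fishing fleet's profit is π_i = x_i(82.5 − X) − 21x_i − 2x_i², with X = x_i + Σ_{j≠i} x_j.
First-order condition: 61.5 − 6x_i − Σ_{j≠i} x_j = 0.
In a symmetric equilibrium every fishing fleet chooses the same x, so Σ_{j≠i} x_j = 2x. The condition becomes 61.5 − 8x = 0, giving x = 61.5/8 = 7.6875.

7.6875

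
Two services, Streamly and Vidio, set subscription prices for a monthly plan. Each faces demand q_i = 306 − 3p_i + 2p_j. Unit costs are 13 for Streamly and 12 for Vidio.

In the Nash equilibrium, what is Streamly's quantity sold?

219.1875

Streamly's profit: π = (p_{Streamly} − 13)(306 − 3p_{Streamly} + 2p_{Vidio}).
∂π/∂p_{Streamly} = 345 − 6p_{Streamly} + 2p_{Vidio} = 0 ⇒ p_{Streamly} = 57.5 + (1/3)p_{Vidio}.
Similarly p_{Vidio} = 57 + (1/3)p_{Streamly}.
Substituting the second reaction function into the first: p_{Streamly} = 57.5 + (1/3)(57 + (1/3)p_{Streamly}), which gives (8/9)p_{Streamly} = 76.5 ⇒ p_{Streamly} = 86.0625.
Then p_{Vidio} = 57 + (1/3)·86.0625 = 85.6875.
q_{Streamly} = 306 − 3·86.0625 + 2·85.6875 = 219.1875.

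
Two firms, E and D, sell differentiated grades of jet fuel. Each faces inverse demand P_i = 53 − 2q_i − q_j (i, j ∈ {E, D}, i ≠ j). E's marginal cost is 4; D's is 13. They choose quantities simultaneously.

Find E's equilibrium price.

Firm E's profit: π = q_E(53 − 2q_E − q_D) − 4q_E.
∂π/∂q_E = 49 − 4q_E − q_D = 0 ⇒ q_E = 12.25 − 0.25q_D.
Similarly q_D = 10 − 0.25q_E.
Substituting the second reaction function into the first: q_E = 12.25 − 0.25(10 − 0.25q_E), which gives 0.9375q_E = 9.75 ⇒ q_E = 10.4.
Then q_D = 10 − 0.25·10.4 = 7.4.
P_E = 53 − 2·10.4 − 7.4 = 24.8.

24.8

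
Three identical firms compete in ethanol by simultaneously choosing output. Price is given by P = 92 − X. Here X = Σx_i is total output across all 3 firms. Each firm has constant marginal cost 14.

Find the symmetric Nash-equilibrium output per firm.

19.5

A representative firm's profit is π_i = x_i(92 − X) − 14x_i, with X = x_i + Σ_{j≠i} x_j.
First-order condition: 78 − 2x_i − Σ_{j≠i} x_j = 0.
Imposing symmetry (x_j = x for all j) turns Σ_{j≠i} x_j into 2x, so 78 = 4x and x = 19.5.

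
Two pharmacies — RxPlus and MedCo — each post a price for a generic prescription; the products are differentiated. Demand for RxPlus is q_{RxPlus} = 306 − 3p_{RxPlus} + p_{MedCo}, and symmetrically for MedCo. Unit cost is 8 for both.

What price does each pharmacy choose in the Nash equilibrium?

66

RxPlus's profit: π = (p_{RxPlus} − 8)(306 − 3p_{RxPlus} + p_{MedCo}).
∂π/∂p_{RxPlus} = 330 − 6p_{RxPlus} + p_{MedCo} = 0 ⇒ p_{RxPlus} = 55 + (1/6)p_{MedCo}.
By symmetry p_{MedCo} = p_{RxPlus}; substituting into the reaction function, (5/6)p_{RxPlus} = 55 and p_{RxPlus} = 66.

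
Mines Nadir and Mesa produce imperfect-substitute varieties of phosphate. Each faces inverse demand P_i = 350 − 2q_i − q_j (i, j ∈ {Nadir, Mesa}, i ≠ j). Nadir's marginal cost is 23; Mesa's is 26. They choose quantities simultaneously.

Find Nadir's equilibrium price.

154.2

Mine Nadir's profit: π = q_{Nadir}(350 − 2q_{Nadir} − q_{Mesa}) − 23q_{Nadir}.
∂π/∂q_{Nadir} = 327 − 4q_{Nadir} − q_{Mesa} = 0 ⇒ q_{Nadir} = 81.75 − 0.25q_{Mesa}.
Similarly q_{Mesa} = 81 − 0.25q_{Nadir}.
Substituting the second reaction function into the first: q_{Nadir} = 81.75 − 0.25(81 − 0.25q_{Nadir}), which gives 0.9375q_{Nadir} = 61.5 ⇒ q_{Nadir} = 65.6.
Then q_{Mesa} = 81 − 0.25·65.6 = 64.6.
P_{Nadir} = 350 − 2·65.6 − 64.6 = 154.2.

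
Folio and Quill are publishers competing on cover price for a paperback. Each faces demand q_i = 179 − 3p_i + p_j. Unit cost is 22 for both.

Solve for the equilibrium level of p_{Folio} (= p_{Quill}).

Folio's profit: π = (p_{Folio} − 22)(179 − 3p_{Folio} + p_{Quill}).
∂π/∂p_{Folio} = 245 − 6p_{Folio} + p_{Quill} = 0 ⇒ p_{Folio} = 245/6 + (1/6)p_{Quill}.
By symmetry p_{Quill} = p_{Folio}; substituting into the reaction function, (5/6)p_{Folio} = 245/6 and p_{Folio} = 49.

49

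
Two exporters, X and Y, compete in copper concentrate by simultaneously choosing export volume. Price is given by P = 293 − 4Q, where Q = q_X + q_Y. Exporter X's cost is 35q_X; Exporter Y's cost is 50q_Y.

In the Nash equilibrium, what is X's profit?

Exporter X's profit: π = q_X(293 − 4(q_X + q_Y)) − 35q_X.
∂π/∂q_X = 258 − 8q_X − 4q_Y = 0, so q_X = 32.25 − 0.5q_Y.
By the same steps for Y: q_Y = 30.375 − 0.5q_X.
Substituting the second reaction function into the first: q_X = 32.25 − 0.5(30.375 − 0.5q_X), which gives 0.75q_X = 17.0625 ⇒ q_X = 22.75.
Then q_Y = 30.375 − 0.5·22.75 = 19.
Price P = 293 − 4·41.75 = 126.
X's profit: (126 − 35)·22.75 = 2070.25.

2070.25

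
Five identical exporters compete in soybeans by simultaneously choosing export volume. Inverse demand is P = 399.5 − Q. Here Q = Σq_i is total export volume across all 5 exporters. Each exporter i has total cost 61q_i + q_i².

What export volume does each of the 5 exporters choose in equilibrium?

A representative exporter's profit is π_i = q_i(399.5 − Q) − 61q_i − q_i², with Q = q_i + Σ_{j≠i} q_j.
First-order condition: 338.5 − 4q_i − Σ_{j≠i} q_j = 0.
Imposing symmetry (q_j = q for all j) turns Σ_{j≠i} q_j into 4q, so 338.5 = 8q and q = 42.3125.

42.3125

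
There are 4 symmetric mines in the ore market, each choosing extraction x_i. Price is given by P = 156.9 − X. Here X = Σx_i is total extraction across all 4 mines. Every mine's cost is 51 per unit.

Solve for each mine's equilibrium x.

21.18

A representative mine's profit is π_i = x_i(156.9 − X) − 51x_i, with X = x_i + Σ_{j≠i} x_j.
First-order condition: 105.9 − 2x_i − Σ_{j≠i} x_j = 0.
In a symmetric equilibrium every mine chooses the same x, so Σ_{j≠i} x_j = 3x. The condition becomes 105.9 − 5x = 0, giving x = 105.9/5 = 21.18.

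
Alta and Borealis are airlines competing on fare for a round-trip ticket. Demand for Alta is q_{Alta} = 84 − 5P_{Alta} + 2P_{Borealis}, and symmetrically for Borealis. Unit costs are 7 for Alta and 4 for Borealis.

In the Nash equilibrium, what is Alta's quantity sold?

Alta's profit: π = (P_{Alta} − 7)(84 − 5P_{Alta} + 2P_{Borealis}).
∂π/∂P_{Alta} = 119 − 10P_{Alta} + 2P_{Borealis} = 0 ⇒ P_{Alta} = 11.9 + 0.2P_{Borealis}.
Similarly P_{Borealis} = 10.4 + 0.2P_{Alta}.
Plugging P_{Borealis} into Alta's best response: P_{Alta} = 11.9 + 0.2(10.4 + 0.2P_{Alta}) ⇒ 0.96P_{Alta} = 13.98, so P_{Alta} = 14.5625.
Then P_{Borealis} = 10.4 + 0.2·14.5625 = 13.3125.
q_{Alta} = 84 − 5·14.5625 + 2·13.3125 = 37.8125.

37.8125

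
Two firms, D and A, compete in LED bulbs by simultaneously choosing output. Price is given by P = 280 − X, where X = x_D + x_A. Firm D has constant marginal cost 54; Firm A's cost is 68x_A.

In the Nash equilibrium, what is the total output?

Firm D's profit: π = x_D(280 − (x_D + x_A)) − 54x_D.
∂π/∂x_D = 226 − 2x_D − x_A = 0, so x_D = 113 − 0.5x_A.
By the same steps for A: x_A = 106 − 0.5x_D.
Plugging x_A into D's best response: x_D = 113 − 0.5(106 − 0.5x_D) ⇒ 0.75x_D = 60, so x_D = 80.
Then x_A = 106 − 0.5·80 = 66.
Total output: 80 + 66 = 146.

146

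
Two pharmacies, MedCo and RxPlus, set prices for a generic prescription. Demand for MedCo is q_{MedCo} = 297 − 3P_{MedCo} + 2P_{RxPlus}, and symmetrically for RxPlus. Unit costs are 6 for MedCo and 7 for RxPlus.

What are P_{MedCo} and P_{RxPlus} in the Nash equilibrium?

78.9375, 79.3125

MedCo's profit: π = (P_{MedCo} − 6)(297 − 3P_{MedCo} + 2P_{RxPlus}).
∂π/∂P_{MedCo} = 315 − 6P_{MedCo} + 2P_{RxPlus} = 0 ⇒ P_{MedCo} = 52.5 + (1/3)P_{RxPlus}.
Similarly P_{RxPlus} = 53 + (1/3)P_{MedCo}.
Solving the two reaction functions simultaneously: (1 − (1/3)(1/3))P_{MedCo} = 52.5 + (1/3)·53, so (8/9)P_{MedCo} = 421/6 and P_{MedCo} = 78.9375.
Then P_{RxPlus} = 53 + (1/3)·78.9375 = 79.3125.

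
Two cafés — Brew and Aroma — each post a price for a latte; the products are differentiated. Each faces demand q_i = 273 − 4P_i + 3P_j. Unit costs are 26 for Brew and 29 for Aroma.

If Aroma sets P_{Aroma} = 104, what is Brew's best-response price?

Brew's profit: π = (P_{Brew} − 26)(273 − 4P_{Brew} + 3P_{Aroma}).
∂π/∂P_{Brew} = 377 − 8P_{Brew} + 3P_{Aroma} = 0 ⇒ P_{Brew} = 47.125 + 0.375P_{Aroma}.
At P_{Aroma} = 104: P_{Brew} = 47.125 + 0.375·104 = 86.125.

86.125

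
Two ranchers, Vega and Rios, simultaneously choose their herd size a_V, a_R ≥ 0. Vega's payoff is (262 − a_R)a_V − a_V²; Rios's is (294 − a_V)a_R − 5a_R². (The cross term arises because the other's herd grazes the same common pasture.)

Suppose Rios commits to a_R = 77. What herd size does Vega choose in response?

92.5

Expanding Vega's payoff: 262a_V − a_Ra_V − a_V².
∂π/∂a_V = 262 − a_R − 2a_V = 0, so a_V = 131 − 0.5a_R.
At a_R = 77: a_V = 131 − 0.5·77 = 92.5.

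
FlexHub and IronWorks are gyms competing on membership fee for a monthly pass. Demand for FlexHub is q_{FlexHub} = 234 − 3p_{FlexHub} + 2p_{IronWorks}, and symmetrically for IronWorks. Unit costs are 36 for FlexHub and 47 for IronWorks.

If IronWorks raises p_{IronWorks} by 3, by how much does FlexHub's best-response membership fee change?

FlexHub's profit: π = (p_{FlexHub} − 36)(234 − 3p_{FlexHub} + 2p_{IronWorks}).
∂π/∂p_{FlexHub} = 342 − 6p_{FlexHub} + 2p_{IronWorks} = 0 ⇒ p_{FlexHub} = 57 + (1/3)p_{IronWorks}.
The reaction-function slope is 1/3, so a 3-unit rise in p_{IronWorks} moves p_{FlexHub} by 1/3 × 3 = 1. FlexHub's best response rises — the actions are strategic complements.

1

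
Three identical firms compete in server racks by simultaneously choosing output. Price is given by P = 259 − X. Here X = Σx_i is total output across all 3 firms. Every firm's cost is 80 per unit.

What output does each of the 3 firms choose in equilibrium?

A representative firm's profit is π_i = x_i(259 − X) − 80x_i, with X = x_i + Σ_{j≠i} x_j.
First-order condition: 179 − 2x_i − Σ_{j≠i} x_j = 0.
With identical firms, set every x_j = x: then 179 − 2x − 2x = 0, i.e. x = 179/4 = 44.75.

44.75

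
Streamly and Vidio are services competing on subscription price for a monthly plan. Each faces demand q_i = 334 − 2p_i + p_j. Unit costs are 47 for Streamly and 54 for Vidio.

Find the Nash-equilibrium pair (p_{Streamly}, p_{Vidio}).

143.6, 146.4

Streamly's profit: π = (p_{Streamly} − 47)(334 − 2p_{Streamly} + p_{Vidio}).
∂π/∂p_{Streamly} = 428 − 4p_{Streamly} + p_{Vidio} = 0 ⇒ p_{Streamly} = 107 + 0.25p_{Vidio}.
Similarly p_{Vidio} = 110.5 + 0.25p_{Streamly}.
Solving the two reaction functions simultaneously: (1 − (0.25)(0.25))p_{Streamly} = 107 + 0.25·110.5, so 0.9375p_{Streamly} = 134.625 and p_{Streamly} = 143.6.
Then p_{Vidio} = 110.5 + 0.25·143.6 = 146.4.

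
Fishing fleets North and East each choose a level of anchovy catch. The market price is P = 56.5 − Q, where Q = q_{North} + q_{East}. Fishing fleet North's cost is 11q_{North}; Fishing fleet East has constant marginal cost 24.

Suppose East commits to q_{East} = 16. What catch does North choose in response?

14.75

Fishing fleet North's profit: π = q_{North}(56.5 − (q_{North} + q_{East})) − 11q_{North}.
∂π/∂q_{North} = 45.5 − 2q_{North} − q_{East} = 0, so q_{North} = 22.75 − 0.5q_{East}.
At q_{East} = 16: q_{North} = 22.75 − 0.5·16 = 14.75.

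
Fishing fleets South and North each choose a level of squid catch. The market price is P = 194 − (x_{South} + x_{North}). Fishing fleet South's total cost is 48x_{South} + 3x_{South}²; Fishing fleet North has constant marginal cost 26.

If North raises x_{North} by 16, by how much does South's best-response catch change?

-2

Fishing fleet South's profit: π = x_{South}(194 − (x_{South} + x_{North})) − 48x_{South} − 3x_{South}².
∂π/∂x_{South} = 146 − 8x_{South} − x_{North} = 0, so x_{South} = 18.25 − 0.125x_{North}.
The reaction-function slope is −0.125, so a 16-unit rise in x_{North} moves x_{South} by −0.125 × 16 = −2. South's best response falls — the actions are strategic substitutes.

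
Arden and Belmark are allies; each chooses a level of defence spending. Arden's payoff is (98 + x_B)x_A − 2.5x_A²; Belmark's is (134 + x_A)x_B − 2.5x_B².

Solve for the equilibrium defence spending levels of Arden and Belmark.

26, 32

Expanding Arden's payoff: 98x_A + x_Bx_A − 2.5x_A².
∂π/∂x_A = 98 + x_B − 5x_A = 0, so x_A = 19.6 + 0.2x_B.
Likewise for Belmark: x_B = 26.8 + 0.2x_A.
Solving the two reaction functions simultaneously: (1 − (0.2)(0.2))x_A = 19.6 + 0.2·26.8, so 0.96x_A = 24.96 and x_A = 26.
Then x_B = 26.8 + 0.2·26 = 32.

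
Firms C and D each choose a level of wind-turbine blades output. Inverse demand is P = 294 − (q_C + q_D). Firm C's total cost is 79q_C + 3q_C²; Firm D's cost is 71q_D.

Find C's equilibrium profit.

Firm C's profit: π = q_C(294 − (q_C + q_D)) − 79q_C − 3q_C².
∂π/∂q_C = 215 − 8q_C − q_D = 0, so q_C = 26.875 − 0.125q_D.
For D: ∂π/∂q_D = 223 − 2q_D − q_C = 0 ⇒ q_D = 111.5 − 0.5q_C.
Solving the two reaction functions simultaneously: (1 − (−0.125)(−0.5))q_C = 26.875 − 0.125·111.5, so 0.9375q_C = 12.9375 and q_C = 13.8.
Then q_D = 111.5 − 0.5·13.8 = 104.6.
Price P = 294 − 118.4 = 175.6.
C's profit: (175.6 − 79)·13.8 − 3(13.8)² = 761.76.

761.76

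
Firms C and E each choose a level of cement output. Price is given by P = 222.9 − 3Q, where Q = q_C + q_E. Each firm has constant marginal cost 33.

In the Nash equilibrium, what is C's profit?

1335.63

Firm C's profit: π = q_C(222.9 − 3(q_C + q_E)) − 33q_C.
∂π/∂q_C = 189.9 − 6q_C − 3q_E = 0, so q_C = 31.65 − 0.5q_E.
Setting q_C = q_E in the reaction function: q_C = 31.65 − 0.5q_C, so q_C = 31.65 / 1.5 = 21.1.
Price P = 222.9 − 3·42.2 = 96.3.
C's profit: (96.3 − 33)·21.1 = 1335.63.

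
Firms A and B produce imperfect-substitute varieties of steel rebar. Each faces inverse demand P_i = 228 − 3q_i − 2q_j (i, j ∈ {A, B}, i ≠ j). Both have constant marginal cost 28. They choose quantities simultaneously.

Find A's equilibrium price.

103

Firm A's profit: π = q_A(228 − 3q_A − 2q_B) − 28q_A.
∂π/∂q_A = 200 − 6q_A − 2q_B = 0 ⇒ q_A = 100/3 − (1/3)q_B.
The game is symmetric, so in equilibrium q_B = q_A: the reaction function gives (4/3)q_A = 100/3, hence q_A = 25.
P_A = 228 − 3·25 − 2·25 = 103.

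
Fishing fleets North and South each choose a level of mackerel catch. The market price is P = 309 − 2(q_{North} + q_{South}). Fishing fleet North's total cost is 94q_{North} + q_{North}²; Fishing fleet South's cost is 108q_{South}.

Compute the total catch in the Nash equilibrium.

61.7

Fishing fleet North's profit: π = q_{North}(309 − 2(q_{North} + q_{South})) − 94q_{North} − q_{North}².
∂π/∂q_{North} = 215 − 6q_{North} − 2q_{South} = 0, so q_{North} = 215/6 − (1/3)q_{South}.
For South: ∂π/∂q_{South} = 201 − 4q_{South} − 2q_{North} = 0 ⇒ q_{South} = 50.25 − 0.5q_{North}.
Substituting the second reaction function into the first: q_{North} = 215/6 − (1/3)(50.25 − 0.5q_{North}), which gives (5/6)q_{North} = 229/12 ⇒ q_{North} = 22.9.
Then q_{South} = 50.25 − 0.5·22.9 = 38.8.
Total catch: 22.9 + 38.8 = 61.7.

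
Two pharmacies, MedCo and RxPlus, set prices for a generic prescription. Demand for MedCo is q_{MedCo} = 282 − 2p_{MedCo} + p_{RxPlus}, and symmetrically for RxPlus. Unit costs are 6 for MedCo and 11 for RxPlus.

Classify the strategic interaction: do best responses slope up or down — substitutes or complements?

MedCo's profit: π = (p_{MedCo} − 6)(282 − 2p_{MedCo} + p_{RxPlus}).
∂π/∂p_{MedCo} = 294 − 4p_{MedCo} + p_{RxPlus} = 0 ⇒ p_{MedCo} = 73.5 + 0.25p_{RxPlus}.
The best-response slope dp_{MedCo}/dp_{RxPlus} = 0.25 > 0: the reaction function is upward-sloping, so the choices are strategic complements.

strategic complements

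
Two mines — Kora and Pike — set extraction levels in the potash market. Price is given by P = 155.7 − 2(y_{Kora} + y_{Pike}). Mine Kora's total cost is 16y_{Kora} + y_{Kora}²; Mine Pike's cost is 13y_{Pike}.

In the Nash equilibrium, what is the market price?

70.68

Mine Kora's profit: π = y_{Kora}(155.7 − 2(y_{Kora} + y_{Pike})) − 16y_{Kora} − y_{Kora}².
∂π/∂y_{Kora} = 139.7 − 6y_{Kora} − 2y_{Pike} = 0, so y_{Kora} = 1397/60 − (1/3)y_{Pike}.
For Pike: ∂π/∂y_{Pike} = 142.7 − 4y_{Pike} − 2y_{Kora} = 0 ⇒ y_{Pike} = 35.675 − 0.5y_{Kora}.
Plugging y_{Pike} into Kora's best response: y_{Kora} = 1397/60 − (1/3)(35.675 − 0.5y_{Kora}) ⇒ (5/6)y_{Kora} = 1367/120, so y_{Kora} = 13.67.
Then y_{Pike} = 35.675 − 0.5·13.67 = 28.84.
Equilibrium price: P = 155.7 − 2·42.51 = 70.68.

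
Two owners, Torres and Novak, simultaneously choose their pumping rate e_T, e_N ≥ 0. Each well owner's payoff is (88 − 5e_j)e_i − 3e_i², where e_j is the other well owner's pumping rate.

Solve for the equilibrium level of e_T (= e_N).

Torres's payoff is (88 − 5e_N)e_T − 3e_T².
∂π/∂e_T = 88 − 5e_N − 6e_T = 0, so e_T = 44/3 − (5/6)e_N.
Setting e_T = e_N in the reaction function: e_T = 44/3 − (5/6)e_T, so e_T = (44/3) / (11/6) = 8.

8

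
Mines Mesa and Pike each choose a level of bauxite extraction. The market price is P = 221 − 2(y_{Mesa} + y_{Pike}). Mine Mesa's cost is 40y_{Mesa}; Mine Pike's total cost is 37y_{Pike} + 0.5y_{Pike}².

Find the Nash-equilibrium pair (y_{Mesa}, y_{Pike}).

33.5625, 23.375

Mine Mesa's profit: π = y_{Mesa}(221 − 2(y_{Mesa} + y_{Pike})) − 40y_{Mesa}.
∂π/∂y_{Mesa} = 181 − 4y_{Mesa} − 2y_{Pike} = 0, so y_{Mesa} = 45.25 − 0.5y_{Pike}.
For Pike: ∂π/∂y_{Pike} = 184 − 5y_{Pike} − 2y_{Mesa} = 0 ⇒ y_{Pike} = 36.8 − 0.4y_{Mesa}.
Substituting the second reaction function into the first: y_{Mesa} = 45.25 − 0.5(36.8 − 0.4y_{Mesa}), which gives 0.8y_{Mesa} = 26.85 ⇒ y_{Mesa} = 33.5625.
Then y_{Pike} = 36.8 − 0.4·33.5625 = 23.375.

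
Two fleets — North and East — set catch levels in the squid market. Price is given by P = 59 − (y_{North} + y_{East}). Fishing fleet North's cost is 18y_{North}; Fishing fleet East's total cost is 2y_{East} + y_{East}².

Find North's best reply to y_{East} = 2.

Fishing fleet North's profit: π = y_{North}(59 − (y_{North} + y_{East})) − 18y_{North}.
∂π/∂y_{North} = 41 − 2y_{North} − y_{East} = 0, so y_{North} = 20.5 − 0.5y_{East}.
At y_{East} = 2: y_{North} = 20.5 − 0.5·2 = 19.5.

19.5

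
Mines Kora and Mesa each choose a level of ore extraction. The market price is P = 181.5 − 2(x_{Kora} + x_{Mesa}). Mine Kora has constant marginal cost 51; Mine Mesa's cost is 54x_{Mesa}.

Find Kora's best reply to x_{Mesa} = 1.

Mine Kora's profit: π = x_{Kora}(181.5 − 2(x_{Kora} + x_{Mesa})) − 51x_{Kora}.
∂π/∂x_{Kora} = 130.5 − 4x_{Kora} − 2x_{Mesa} = 0, so x_{Kora} = 32.625 − 0.5x_{Mesa}.
At x_{Mesa} = 1: x_{Kora} = 32.625 − 0.5·1 = 32.125.

32.125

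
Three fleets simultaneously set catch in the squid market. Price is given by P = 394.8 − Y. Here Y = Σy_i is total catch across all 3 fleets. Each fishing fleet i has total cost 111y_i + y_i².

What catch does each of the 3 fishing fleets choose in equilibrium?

47.3

A representative fishing fleet's profit is π_i = y_i(394.8 − Y) − 111y_i − y_i², with Y = y_i + Σ_{j≠i} y_j.
First-order condition: 283.8 − 4y_i − Σ_{j≠i} y_j = 0.
In a symmetric equilibrium every fishing fleet chooses the same y, so Σ_{j≠i} y_j = 2y. The condition becomes 283.8 − 6y = 0, giving y = 283.8/6 = 47.3.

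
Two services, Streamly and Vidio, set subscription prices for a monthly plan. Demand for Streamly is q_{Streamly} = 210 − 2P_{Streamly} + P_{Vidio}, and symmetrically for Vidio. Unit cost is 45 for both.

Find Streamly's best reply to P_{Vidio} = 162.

Streamly's profit: π = (P_{Streamly} − 45)(210 − 2P_{Streamly} + P_{Vidio}).
∂π/∂P_{Streamly} = 300 − 4P_{Streamly} + P_{Vidio} = 0 ⇒ P_{Streamly} = 75 + 0.25P_{Vidio}.
At P_{Vidio} = 162: P_{Streamly} = 75 + 0.25·162 = 115.5.

115.5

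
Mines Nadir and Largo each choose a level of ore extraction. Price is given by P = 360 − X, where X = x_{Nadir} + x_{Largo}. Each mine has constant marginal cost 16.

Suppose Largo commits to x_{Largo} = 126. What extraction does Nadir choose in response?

Mine Nadir's profit: π = x_{Nadir}(360 − (x_{Nadir} + x_{Largo})) − 16x_{Nadir}.
∂π/∂x_{Nadir} = 344 − 2x_{Nadir} − x_{Largo} = 0, so x_{Nadir} = 172 − 0.5x_{Largo}.
At x_{Largo} = 126: x_{Nadir} = 172 − 0.5·126 = 109.

109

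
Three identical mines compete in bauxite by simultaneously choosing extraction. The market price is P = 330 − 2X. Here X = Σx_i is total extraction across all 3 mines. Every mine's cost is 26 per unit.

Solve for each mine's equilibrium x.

A representative mine's profit is π_i = x_i(330 − 2X) − 26x_i, with X = x_i + Σ_{j≠i} x_j.
First-order condition: 304 − 4x_i − 2Σ_{j≠i} x_j = 0.
With identical mines, set every x_j = x: then 304 − 4x − 4x = 0, i.e. x = 304/8 = 38.

38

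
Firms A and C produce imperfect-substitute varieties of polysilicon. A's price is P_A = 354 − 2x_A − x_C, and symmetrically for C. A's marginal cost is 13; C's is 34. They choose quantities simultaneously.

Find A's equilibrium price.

Firm A's profit: π = x_A(354 − 2x_A − x_C) − 13x_A.
∂π/∂x_A = 341 − 4x_A − x_C = 0 ⇒ x_A = 85.25 − 0.25x_C.
Similarly x_C = 80 − 0.25x_A.
Plugging x_C into A's best response: x_A = 85.25 − 0.25(80 − 0.25x_A) ⇒ 0.9375x_A = 65.25, so x_A = 69.6.
Then x_C = 80 − 0.25·69.6 = 62.6.
P_A = 354 − 2·69.6 − 62.6 = 152.2.

152.2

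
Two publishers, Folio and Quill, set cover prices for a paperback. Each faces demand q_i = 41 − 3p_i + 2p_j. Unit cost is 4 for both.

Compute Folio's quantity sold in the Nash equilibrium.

Folio's profit: π = (p_{Folio} − 4)(41 − 3p_{Folio} + 2p_{Quill}).
∂π/∂p_{Folio} = 53 − 6p_{Folio} + 2p_{Quill} = 0 ⇒ p_{Folio} = 53/6 + (1/3)p_{Quill}.
By symmetry p_{Quill} = p_{Folio}; substituting into the reaction function, (2/3)p_{Folio} = 53/6 and p_{Folio} = 13.25.
q_{Folio} = 41 − 3·13.25 + 2·13.25 = 27.75.

27.75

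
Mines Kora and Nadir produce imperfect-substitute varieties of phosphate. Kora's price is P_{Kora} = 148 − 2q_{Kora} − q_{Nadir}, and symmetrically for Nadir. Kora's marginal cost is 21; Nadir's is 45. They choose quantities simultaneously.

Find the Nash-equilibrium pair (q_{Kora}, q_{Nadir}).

Mine Kora's profit: π = q_{Kora}(148 − 2q_{Kora} − q_{Nadir}) − 21q_{Kora}.
∂π/∂q_{Kora} = 127 − 4q_{Kora} − q_{Nadir} = 0 ⇒ q_{Kora} = 31.75 − 0.25q_{Nadir}.
Similarly q_{Nadir} = 25.75 − 0.25q_{Kora}.
Substituting the second reaction function into the first: q_{Kora} = 31.75 − 0.25(25.75 − 0.25q_{Kora}), which gives 0.9375q_{Kora} = 25.3125 ⇒ q_{Kora} = 27.
Then q_{Nadir} = 25.75 − 0.25·27 = 19.

27, 19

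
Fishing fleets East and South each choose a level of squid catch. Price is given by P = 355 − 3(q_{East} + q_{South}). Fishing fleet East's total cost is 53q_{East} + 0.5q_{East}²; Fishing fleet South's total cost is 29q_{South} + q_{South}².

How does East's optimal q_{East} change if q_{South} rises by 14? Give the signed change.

-6

Fishing fleet East's profit: π = q_{East}(355 − 3(q_{East} + q_{South})) − 53q_{East} − 0.5q_{East}².
∂π/∂q_{East} = 302 − 7q_{East} − 3q_{South} = 0, so q_{East} = 302/7 − (3/7)q_{South}.
The reaction-function slope is −3/7, so a 14-unit rise in q_{South} moves q_{East} by −3/7 × 14 = −6. East's best response falls — the actions are strategic substitutes.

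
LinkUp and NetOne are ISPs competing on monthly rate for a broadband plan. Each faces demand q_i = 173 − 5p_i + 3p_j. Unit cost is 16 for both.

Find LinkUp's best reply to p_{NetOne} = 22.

LinkUp's profit: π = (p_{LinkUp} − 16)(173 − 5p_{LinkUp} + 3p_{NetOne}).
∂π/∂p_{LinkUp} = 253 − 10p_{LinkUp} + 3p_{NetOne} = 0 ⇒ p_{LinkUp} = 25.3 + 0.3p_{NetOne}.
At p_{NetOne} = 22: p_{LinkUp} = 25.3 + 0.3·22 = 31.9.

31.9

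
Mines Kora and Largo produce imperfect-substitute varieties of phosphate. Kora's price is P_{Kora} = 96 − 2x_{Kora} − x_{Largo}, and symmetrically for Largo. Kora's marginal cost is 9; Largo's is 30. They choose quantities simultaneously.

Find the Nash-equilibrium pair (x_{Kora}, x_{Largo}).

18.8, 11.8

Mine Kora's profit: π = x_{Kora}(96 − 2x_{Kora} − x_{Largo}) − 9x_{Kora}.
∂π/∂x_{Kora} = 87 − 4x_{Kora} − x_{Largo} = 0 ⇒ x_{Kora} = 21.75 − 0.25x_{Largo}.
Similarly x_{Largo} = 16.5 − 0.25x_{Kora}.
Plugging x_{Largo} into Kora's best response: x_{Kora} = 21.75 − 0.25(16.5 − 0.25x_{Kora}) ⇒ 0.9375x_{Kora} = 17.625, so x_{Kora} = 18.8.
Then x_{Largo} = 16.5 − 0.25·18.8 = 11.8.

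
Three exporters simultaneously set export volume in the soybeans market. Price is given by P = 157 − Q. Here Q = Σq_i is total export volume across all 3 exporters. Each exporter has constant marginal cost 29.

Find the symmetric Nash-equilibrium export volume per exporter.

32

A representative exporter's profit is π_i = q_i(157 − Q) − 29q_i, with Q = q_i + Σ_{j≠i} q_j.
First-order condition: 128 − 2q_i − Σ_{j≠i} q_j = 0.
Imposing symmetry (q_j = q for all j) turns Σ_{j≠i} q_j into 2q, so 128 = 4q and q = 32.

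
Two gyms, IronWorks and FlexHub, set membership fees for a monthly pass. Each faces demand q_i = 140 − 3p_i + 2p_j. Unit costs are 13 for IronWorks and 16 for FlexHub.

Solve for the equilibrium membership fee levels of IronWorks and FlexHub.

45.3125, 46.4375

IronWorks's profit: π = (p_{IronWorks} − 13)(140 − 3p_{IronWorks} + 2p_{FlexHub}).
∂π/∂p_{IronWorks} = 179 − 6p_{IronWorks} + 2p_{FlexHub} = 0 ⇒ p_{IronWorks} = 179/6 + (1/3)p_{FlexHub}.
Similarly p_{FlexHub} = 94/3 + (1/3)p_{IronWorks}.
Solving the two reaction functions simultaneously: (1 − (1/3)(1/3))p_{IronWorks} = 179/6 + (1/3)·(94/3), so (8/9)p_{IronWorks} = 725/18 and p_{IronWorks} = 45.3125.
Then p_{FlexHub} = 94/3 + (1/3)·45.3125 = 46.4375.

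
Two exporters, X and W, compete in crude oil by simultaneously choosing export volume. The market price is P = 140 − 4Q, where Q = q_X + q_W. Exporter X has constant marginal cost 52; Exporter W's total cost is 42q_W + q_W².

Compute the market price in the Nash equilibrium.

82.5

Exporter X's profit: π = q_X(140 − 4(q_X + q_W)) − 52q_X.
∂π/∂q_X = 88 − 8q_X − 4q_W = 0, so q_X = 11 − 0.5q_W.
For W: ∂π/∂q_W = 98 − 10q_W − 4q_X = 0 ⇒ q_W = 9.8 − 0.4q_X.
Substituting the second reaction function into the first: q_X = 11 − 0.5(9.8 − 0.4q_X), which gives 0.8q_X = 6.1 ⇒ q_X = 7.625.
Then q_W = 9.8 − 0.4·7.625 = 6.75.
Equilibrium price: P = 140 − 4·14.375 = 82.5.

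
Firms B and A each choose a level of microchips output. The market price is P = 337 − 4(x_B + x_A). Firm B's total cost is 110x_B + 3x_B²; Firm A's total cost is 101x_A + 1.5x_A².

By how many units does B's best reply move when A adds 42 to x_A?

-12

Firm B's profit: π = x_B(337 − 4(x_B + x_A)) − 110x_B − 3x_B².
∂π/∂x_B = 227 − 14x_B − 4x_A = 0, so x_B = 227/14 − (2/7)x_A.
The reaction-function slope is −2/7, so a 42-unit rise in x_A moves x_B by −2/7 × 42 = −12. B's best response falls — the actions are strategic substitutes.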